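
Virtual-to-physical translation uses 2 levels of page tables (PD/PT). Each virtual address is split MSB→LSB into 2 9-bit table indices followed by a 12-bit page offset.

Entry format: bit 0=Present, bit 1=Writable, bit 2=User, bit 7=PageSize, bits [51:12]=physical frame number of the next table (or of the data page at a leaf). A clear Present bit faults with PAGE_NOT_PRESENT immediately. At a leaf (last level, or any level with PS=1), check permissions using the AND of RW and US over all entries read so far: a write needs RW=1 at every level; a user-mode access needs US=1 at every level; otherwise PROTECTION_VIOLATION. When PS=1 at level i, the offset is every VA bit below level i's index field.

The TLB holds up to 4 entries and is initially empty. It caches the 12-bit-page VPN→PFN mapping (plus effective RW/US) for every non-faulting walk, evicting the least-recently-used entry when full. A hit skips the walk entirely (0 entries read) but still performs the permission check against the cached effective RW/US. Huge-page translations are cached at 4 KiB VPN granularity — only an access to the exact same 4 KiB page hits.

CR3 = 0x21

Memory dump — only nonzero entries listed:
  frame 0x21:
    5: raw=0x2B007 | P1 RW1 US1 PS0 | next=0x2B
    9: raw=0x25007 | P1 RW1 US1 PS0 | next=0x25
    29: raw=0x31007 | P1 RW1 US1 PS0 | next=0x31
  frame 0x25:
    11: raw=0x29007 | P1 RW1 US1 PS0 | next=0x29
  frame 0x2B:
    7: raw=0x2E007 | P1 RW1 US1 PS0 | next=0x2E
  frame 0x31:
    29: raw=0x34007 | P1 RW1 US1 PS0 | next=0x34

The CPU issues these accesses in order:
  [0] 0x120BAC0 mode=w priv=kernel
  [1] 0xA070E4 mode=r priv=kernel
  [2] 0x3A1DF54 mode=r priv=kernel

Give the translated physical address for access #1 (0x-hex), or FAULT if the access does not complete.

Walk each access:
#0 VA=0x120BAC0 (w,kernel):
  lvl0: tbl 0x21, slot 9 ⇒ 0x25007 (P1/RW1/US1/PS0)
  lvl1: tbl 0x25, slot 11 ⇒ 0x29007 (P1/RW1/US1/PS0)
  → PA=0x29AC0  (2 entries read)
#1 VA=0xA070E4 (r,kernel):
  lvl0: tbl 0x21, slot 5 ⇒ 0x2B007 (P1/RW1/US1/PS0)
  lvl1: tbl 0x2B, slot 7 ⇒ 0x2E007 (P1/RW1/US1/PS0)
  → PA=0x2E0E4  (2 entries read)
#2 VA=0x3A1DF54 (r,kernel):
  lvl0: tbl 0x21, slot 29 ⇒ 0x31007 (P1/RW1/US1/PS0)
  lvl1: tbl 0x31, slot 29 ⇒ 0x34007 (P1/RW1/US1/PS0)
  → PA=0x34F54  (2 entries read)

Access #1 PA: 0x2E0E4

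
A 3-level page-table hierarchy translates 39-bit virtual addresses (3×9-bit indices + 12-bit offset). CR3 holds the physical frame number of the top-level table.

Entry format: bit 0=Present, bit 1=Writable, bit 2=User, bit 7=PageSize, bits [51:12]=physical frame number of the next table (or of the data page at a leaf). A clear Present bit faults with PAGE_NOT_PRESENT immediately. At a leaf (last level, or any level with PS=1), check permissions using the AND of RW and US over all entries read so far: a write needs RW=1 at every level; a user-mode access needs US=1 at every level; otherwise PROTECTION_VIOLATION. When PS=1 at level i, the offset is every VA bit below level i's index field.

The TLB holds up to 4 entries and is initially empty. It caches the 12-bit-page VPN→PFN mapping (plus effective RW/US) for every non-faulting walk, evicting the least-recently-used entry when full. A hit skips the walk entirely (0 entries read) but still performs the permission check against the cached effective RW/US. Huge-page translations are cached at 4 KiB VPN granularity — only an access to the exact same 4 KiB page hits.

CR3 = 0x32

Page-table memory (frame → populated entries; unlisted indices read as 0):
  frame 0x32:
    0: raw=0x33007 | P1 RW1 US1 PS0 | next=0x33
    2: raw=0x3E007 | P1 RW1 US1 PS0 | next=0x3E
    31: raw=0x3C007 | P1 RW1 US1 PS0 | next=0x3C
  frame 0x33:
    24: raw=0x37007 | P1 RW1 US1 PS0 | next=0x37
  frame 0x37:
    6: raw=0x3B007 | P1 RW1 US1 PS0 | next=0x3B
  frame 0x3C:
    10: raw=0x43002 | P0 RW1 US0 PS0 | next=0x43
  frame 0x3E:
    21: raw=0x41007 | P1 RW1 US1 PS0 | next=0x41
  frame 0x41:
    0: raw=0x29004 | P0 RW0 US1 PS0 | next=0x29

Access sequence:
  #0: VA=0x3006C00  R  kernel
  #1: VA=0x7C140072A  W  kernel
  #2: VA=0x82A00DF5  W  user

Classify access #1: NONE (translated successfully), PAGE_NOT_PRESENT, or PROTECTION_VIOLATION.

Per-access translation:
#0 VA=0x3006C00 (r,kernel):
  [0] read 0x32 idx=0: raw=0x33007 flags P=1 W=1 U=1 S=0
  [1] read 0x33 idx=24: raw=0x37007 flags P=1 W=1 U=1 S=0
  [2] read 0x37 idx=6: raw=0x3B007 flags P=1 W=1 U=1 S=0
  ⇒ phys 0x3BC00  [3 reads]
#1 VA=0x7C140072A (w,kernel):
  [0] read 0x32 idx=31: raw=0x3C007 flags P=1 W=1 U=1 S=0
  [1] read 0x3C idx=10: raw=0x43002 flags P=0 W=1 U=0 S=0
  ✗ PAGE_NOT_PRESENT  [2 reads]
#2 VA=0x82A00DF5 (w,user):
  [0] read 0x32 idx=2: raw=0x3E007 flags P=1 W=1 U=1 S=0
  [1] read 0x3E idx=21: raw=0x41007 flags P=1 W=1 U=1 S=0
  [2] read 0x41 idx=0: raw=0x29004 flags P=0 W=0 U=1 S=0
  ✗ PAGE_NOT_PRESENT  [3 reads]

Access #1 fault: PAGE_NOT_PRESENT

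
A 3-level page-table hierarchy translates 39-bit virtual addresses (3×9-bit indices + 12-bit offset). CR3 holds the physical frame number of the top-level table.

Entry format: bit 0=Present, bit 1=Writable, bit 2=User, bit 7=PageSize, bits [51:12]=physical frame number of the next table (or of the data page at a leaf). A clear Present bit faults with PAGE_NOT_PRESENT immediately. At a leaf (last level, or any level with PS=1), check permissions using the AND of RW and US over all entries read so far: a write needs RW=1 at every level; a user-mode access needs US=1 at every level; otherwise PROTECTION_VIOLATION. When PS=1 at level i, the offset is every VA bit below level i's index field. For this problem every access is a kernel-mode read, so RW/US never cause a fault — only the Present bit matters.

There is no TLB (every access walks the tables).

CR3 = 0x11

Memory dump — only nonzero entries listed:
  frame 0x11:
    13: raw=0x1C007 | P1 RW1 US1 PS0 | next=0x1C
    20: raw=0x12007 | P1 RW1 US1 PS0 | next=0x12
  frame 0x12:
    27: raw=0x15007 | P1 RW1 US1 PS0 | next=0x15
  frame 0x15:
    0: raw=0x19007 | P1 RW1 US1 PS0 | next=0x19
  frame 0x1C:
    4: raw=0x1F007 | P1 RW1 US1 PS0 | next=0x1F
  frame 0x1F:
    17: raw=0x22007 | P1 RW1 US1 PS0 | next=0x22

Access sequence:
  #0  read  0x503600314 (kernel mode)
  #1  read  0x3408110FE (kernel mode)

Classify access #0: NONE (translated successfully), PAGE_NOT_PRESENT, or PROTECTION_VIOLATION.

Walk each access:
#0 VA=0x503600314 (r,kernel):
  lvl0: tbl 0x11, slot 20 ⇒ 0x12007 (P1/RW1/US1/PS0)
  lvl1: tbl 0x12, slot 27 ⇒ 0x15007 (P1/RW1/US1/PS0)
  lvl2: tbl 0x15, slot 0 ⇒ 0x19007 (P1/RW1/US1/PS0)
  → PA=0x19314  (3 entries read)
#1 VA=0x3408110FE (r,kernel):
  lvl0: tbl 0x11, slot 13 ⇒ 0x1C007 (P1/RW1/US1/PS0)
  lvl1: tbl 0x1C, slot 4 ⇒ 0x1F007 (P1/RW1/US1/PS0)
  lvl2: tbl 0x1F, slot 17 ⇒ 0x22007 (P1/RW1/US1/PS0)
  → PA=0x220FE  (3 entries read)

Access #0 fault: NONE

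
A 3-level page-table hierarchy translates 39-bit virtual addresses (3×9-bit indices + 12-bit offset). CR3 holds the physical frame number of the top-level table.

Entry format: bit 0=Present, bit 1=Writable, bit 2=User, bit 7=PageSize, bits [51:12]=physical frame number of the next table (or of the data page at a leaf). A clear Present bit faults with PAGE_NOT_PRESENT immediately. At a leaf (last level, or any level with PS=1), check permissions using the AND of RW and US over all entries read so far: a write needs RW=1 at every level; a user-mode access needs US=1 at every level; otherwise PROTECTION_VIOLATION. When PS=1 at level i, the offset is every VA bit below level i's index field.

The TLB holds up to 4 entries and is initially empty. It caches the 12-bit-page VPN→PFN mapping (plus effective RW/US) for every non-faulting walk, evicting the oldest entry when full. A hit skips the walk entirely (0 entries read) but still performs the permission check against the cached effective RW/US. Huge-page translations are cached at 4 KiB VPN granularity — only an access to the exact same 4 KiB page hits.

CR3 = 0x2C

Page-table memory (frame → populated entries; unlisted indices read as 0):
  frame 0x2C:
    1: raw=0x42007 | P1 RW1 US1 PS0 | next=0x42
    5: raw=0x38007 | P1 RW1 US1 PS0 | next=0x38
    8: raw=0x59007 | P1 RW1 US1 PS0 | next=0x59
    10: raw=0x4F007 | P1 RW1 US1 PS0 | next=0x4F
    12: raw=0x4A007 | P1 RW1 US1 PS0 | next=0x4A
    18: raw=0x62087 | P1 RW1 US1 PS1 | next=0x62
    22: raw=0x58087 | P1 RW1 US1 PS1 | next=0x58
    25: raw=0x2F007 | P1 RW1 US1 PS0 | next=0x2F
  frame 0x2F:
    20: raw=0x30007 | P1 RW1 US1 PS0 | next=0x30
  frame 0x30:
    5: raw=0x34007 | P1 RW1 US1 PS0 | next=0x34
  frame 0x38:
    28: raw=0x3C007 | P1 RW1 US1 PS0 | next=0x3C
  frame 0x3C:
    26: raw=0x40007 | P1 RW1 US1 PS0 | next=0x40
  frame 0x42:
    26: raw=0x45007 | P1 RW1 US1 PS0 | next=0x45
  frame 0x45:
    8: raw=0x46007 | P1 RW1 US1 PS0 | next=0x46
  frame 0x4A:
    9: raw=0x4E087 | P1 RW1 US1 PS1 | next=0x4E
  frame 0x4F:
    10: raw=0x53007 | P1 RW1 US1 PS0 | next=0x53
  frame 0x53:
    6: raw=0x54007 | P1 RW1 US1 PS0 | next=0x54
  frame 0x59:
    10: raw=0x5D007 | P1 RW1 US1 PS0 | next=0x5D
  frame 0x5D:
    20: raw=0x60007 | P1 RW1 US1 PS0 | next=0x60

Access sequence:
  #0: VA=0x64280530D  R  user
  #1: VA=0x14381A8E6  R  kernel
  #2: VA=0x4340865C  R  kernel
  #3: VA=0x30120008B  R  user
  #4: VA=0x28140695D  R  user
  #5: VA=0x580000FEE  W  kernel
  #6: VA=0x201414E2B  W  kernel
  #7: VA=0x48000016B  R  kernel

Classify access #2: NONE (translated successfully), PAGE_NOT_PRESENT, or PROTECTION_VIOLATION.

Trace:
#0 VA=0x64280530D (r,user):
  L0: frame=0x2C idx=25 entry=0x2F007 [P=1 RW=1 US=1 PS=0]
  L1: frame=0x2F idx=20 entry=0x30007 [P=1 RW=1 US=1 PS=0]
  L2: frame=0x30 idx=5 entry=0x34007 [P=1 RW=1 US=1 PS=0]
  ✓ 0x3430D  — 3 lookups
#1 VA=0x14381A8E6 (r,kernel):
  L0: frame=0x2C idx=5 entry=0x38007 [P=1 RW=1 US=1 PS=0]
  L1: frame=0x38 idx=28 entry=0x3C007 [P=1 RW=1 US=1 PS=0]
  L2: frame=0x3C idx=26 entry=0x40007 [P=1 RW=1 US=1 PS=0]
  ✓ 0x408E6  — 3 lookups
#2 VA=0x4340865C (r,kernel):
  L0: frame=0x2C idx=1 entry=0x42007 [P=1 RW=1 US=1 PS=0]
  L1: frame=0x42 idx=26 entry=0x45007 [P=1 RW=1 US=1 PS=0]
  L2: frame=0x45 idx=8 entry=0x46007 [P=1 RW=1 US=1 PS=0]
  ✓ 0x4665C  — 3 lookups
#3 VA=0x30120008B (r,user):
  L0: frame=0x2C idx=12 entry=0x4A007 [P=1 RW=1 US=1 PS=0]
  L1: frame=0x4A idx=9 entry=0x4E087 [P=1 RW=1 US=1 PS=1]
  ✓ 0x4E08B (huge @L1)  — 2 lookups
#4 VA=0x28140695D (r,user):
  L0: frame=0x2C idx=10 entry=0x4F007 [P=1 RW=1 US=1 PS=0]
  L1: frame=0x4F idx=10 entry=0x53007 [P=1 RW=1 US=1 PS=0]
  L2: frame=0x53 idx=6 entry=0x54007 [P=1 RW=1 US=1 PS=0]
  ✓ 0x5495D  — 3 lookups
#5 VA=0x580000FEE (w,kernel):
  L0: frame=0x2C idx=22 entry=0x58087 [P=1 RW=1 US=1 PS=1]
  ✓ 0x58FEE (huge @L0)  — 1 lookups
#6 VA=0x201414E2B (w,kernel):
  L0: frame=0x2C idx=8 entry=0x59007 [P=1 RW=1 US=1 PS=0]
  L1: frame=0x59 idx=10 entry=0x5D007 [P=1 RW=1 US=1 PS=0]
  L2: frame=0x5D idx=20 entry=0x60007 [P=1 RW=1 US=1 PS=0]
  ✓ 0x60E2B  — 3 lookups
#7 VA=0x48000016B (r,kernel):
  L0: frame=0x2C idx=18 entry=0x62087 [P=1 RW=1 US=1 PS=1]
  ✓ 0x6216B (huge @L0)  — 1 lookups

Access #2 fault: NONE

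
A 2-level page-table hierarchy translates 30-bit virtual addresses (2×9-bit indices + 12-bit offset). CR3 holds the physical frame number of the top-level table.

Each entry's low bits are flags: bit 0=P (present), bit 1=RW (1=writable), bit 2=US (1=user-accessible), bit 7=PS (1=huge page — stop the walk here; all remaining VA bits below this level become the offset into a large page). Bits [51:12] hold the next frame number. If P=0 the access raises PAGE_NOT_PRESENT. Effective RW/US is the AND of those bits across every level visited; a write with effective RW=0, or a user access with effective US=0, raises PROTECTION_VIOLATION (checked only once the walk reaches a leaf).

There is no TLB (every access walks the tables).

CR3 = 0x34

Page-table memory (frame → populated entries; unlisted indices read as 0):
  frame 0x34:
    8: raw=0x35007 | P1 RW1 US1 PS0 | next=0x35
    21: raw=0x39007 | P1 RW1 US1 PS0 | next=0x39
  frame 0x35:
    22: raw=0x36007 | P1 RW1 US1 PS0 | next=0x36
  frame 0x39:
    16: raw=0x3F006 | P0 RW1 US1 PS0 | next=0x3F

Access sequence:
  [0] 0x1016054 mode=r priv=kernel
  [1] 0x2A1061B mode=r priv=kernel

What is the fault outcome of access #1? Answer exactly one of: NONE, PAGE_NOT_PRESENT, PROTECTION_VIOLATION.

Per-access translation:
#0 VA=0x1016054 (r,kernel):
  L0: frame=0x34 idx=8 entry=0x35007 [P=1 RW=1 US=1 PS=0]
  L1: frame=0x35 idx=22 entry=0x36007 [P=1 RW=1 US=1 PS=0]
  → PA=0x36054  (2 entries read)
#1 VA=0x2A1061B (r,kernel):
  L0: frame=0x34 idx=21 entry=0x39007 [P=1 RW=1 US=1 PS=0]
  L1: frame=0x39 idx=16 entry=0x3F006 [P=0 RW=1 US=1 PS=0]
  → PAGE_NOT_PRESENT  (2 entries read)

Access #1 fault: PAGE_NOT_PRESENT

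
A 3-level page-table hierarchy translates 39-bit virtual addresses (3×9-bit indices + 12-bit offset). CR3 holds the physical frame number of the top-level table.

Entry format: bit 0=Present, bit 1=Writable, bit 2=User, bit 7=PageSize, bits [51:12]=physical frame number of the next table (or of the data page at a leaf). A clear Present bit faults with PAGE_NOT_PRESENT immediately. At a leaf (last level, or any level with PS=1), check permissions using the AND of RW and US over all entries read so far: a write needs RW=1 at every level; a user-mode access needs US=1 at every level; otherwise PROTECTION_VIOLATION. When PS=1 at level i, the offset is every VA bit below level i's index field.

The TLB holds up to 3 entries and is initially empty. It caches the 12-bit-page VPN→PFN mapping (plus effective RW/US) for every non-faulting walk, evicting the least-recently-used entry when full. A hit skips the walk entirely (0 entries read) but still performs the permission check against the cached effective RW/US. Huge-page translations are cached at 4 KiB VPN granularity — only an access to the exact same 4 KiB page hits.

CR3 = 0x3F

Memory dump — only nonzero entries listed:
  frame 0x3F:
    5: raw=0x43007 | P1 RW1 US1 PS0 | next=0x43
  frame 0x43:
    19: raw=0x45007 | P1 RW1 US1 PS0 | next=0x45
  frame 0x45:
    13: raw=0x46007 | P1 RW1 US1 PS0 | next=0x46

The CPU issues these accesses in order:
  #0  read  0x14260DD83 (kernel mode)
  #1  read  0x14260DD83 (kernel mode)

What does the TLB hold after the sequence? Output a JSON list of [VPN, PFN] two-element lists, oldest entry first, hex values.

Trace:
#0 VA=0x14260DD83 (r,kernel):
  L0: frame=0x3F idx=5 entry=0x43007 [P=1 RW=1 US=1 PS=0]
  L1: frame=0x43 idx=19 entry=0x45007 [P=1 RW=1 US=1 PS=0]
  L2: frame=0x45 idx=13 entry=0x46007 [P=1 RW=1 US=1 PS=0]
  ✓ 0x46D83  — 3 lookups
#1 VA=0x14260DD83 (r,kernel):
  TLB hit vpn=0x14260D → PA=0x46D83

TLB: [["0x14260D", "0x46"]]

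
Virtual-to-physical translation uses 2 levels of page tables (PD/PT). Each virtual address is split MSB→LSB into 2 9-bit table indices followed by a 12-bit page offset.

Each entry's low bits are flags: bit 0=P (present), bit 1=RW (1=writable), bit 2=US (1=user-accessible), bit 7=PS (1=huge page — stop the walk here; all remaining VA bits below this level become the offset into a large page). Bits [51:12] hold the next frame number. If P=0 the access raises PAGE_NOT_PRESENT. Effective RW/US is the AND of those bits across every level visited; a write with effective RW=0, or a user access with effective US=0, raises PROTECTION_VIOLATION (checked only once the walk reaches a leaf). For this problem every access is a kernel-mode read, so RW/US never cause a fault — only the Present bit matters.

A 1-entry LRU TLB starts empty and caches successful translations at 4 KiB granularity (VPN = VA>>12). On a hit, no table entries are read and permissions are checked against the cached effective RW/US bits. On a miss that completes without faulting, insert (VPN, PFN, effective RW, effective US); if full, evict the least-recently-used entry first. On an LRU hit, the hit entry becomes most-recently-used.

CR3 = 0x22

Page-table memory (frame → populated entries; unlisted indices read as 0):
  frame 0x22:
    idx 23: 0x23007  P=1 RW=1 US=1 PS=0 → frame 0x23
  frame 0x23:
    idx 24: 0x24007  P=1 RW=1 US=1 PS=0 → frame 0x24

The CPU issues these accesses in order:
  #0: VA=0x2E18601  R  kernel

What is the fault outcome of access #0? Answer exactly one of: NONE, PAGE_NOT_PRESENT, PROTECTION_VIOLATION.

Trace:
#0 VA=0x2E18601 (r,kernel):
  lvl0: tbl 0x22, slot 23 ⇒ 0x23007 (P1/RW1/US1/PS0)
  lvl1: tbl 0x23, slot 24 ⇒ 0x24007 (P1/RW1/US1/PS0)
  ⇒ phys 0x24601  [2 reads]

Access #0 fault: NONE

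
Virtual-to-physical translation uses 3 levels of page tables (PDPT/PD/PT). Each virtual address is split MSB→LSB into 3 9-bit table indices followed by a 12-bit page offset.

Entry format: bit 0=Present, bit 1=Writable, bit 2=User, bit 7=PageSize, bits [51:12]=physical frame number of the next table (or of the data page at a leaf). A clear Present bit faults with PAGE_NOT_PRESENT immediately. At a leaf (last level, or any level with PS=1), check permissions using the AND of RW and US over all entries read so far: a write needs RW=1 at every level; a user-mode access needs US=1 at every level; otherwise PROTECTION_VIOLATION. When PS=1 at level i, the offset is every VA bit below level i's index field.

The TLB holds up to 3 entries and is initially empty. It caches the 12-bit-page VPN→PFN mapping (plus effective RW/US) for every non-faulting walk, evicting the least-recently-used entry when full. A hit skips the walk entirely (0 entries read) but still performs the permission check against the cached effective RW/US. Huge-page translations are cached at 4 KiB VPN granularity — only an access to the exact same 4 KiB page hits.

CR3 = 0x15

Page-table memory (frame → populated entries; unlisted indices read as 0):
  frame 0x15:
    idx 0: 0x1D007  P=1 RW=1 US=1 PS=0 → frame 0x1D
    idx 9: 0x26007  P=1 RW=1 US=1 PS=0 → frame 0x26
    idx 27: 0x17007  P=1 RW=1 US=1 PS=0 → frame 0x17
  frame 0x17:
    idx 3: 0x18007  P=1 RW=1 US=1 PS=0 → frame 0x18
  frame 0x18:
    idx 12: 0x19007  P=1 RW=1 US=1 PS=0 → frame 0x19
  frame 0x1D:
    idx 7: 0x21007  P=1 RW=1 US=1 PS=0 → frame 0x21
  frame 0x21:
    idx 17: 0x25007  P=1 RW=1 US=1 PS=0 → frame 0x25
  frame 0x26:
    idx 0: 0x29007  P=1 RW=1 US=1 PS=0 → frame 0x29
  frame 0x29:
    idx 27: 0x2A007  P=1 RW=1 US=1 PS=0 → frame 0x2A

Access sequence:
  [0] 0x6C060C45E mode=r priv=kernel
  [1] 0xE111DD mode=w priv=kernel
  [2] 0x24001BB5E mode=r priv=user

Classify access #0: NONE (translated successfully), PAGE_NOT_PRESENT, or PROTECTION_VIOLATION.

Walk each access:
#0 VA=0x6C060C45E (r,kernel):
  lvl0: tbl 0x15, slot 27 ⇒ 0x17007 (P1/RW1/US1/PS0)
  lvl1: tbl 0x17, slot 3 ⇒ 0x18007 (P1/RW1/US1/PS0)
  lvl2: tbl 0x18, slot 12 ⇒ 0x19007 (P1/RW1/US1/PS0)
  ⇒ phys 0x1945E  [3 reads]
#1 VA=0xE111DD (w,kernel):
  lvl0: tbl 0x15, slot 0 ⇒ 0x1D007 (P1/RW1/US1/PS0)
  lvl1: tbl 0x1D, slot 7 ⇒ 0x21007 (P1/RW1/US1/PS0)
  lvl2: tbl 0x21, slot 17 ⇒ 0x25007 (P1/RW1/US1/PS0)
  ⇒ phys 0x251DD  [3 reads]
#2 VA=0x24001BB5E (r,user):
  lvl0: tbl 0x15, slot 9 ⇒ 0x26007 (P1/RW1/US1/PS0)
  lvl1: tbl 0x26, slot 0 ⇒ 0x29007 (P1/RW1/US1/PS0)
  lvl2: tbl 0x29, slot 27 ⇒ 0x2A007 (P1/RW1/US1/PS0)
  ⇒ phys 0x2AB5E  [3 reads]

Access #0 fault: NONE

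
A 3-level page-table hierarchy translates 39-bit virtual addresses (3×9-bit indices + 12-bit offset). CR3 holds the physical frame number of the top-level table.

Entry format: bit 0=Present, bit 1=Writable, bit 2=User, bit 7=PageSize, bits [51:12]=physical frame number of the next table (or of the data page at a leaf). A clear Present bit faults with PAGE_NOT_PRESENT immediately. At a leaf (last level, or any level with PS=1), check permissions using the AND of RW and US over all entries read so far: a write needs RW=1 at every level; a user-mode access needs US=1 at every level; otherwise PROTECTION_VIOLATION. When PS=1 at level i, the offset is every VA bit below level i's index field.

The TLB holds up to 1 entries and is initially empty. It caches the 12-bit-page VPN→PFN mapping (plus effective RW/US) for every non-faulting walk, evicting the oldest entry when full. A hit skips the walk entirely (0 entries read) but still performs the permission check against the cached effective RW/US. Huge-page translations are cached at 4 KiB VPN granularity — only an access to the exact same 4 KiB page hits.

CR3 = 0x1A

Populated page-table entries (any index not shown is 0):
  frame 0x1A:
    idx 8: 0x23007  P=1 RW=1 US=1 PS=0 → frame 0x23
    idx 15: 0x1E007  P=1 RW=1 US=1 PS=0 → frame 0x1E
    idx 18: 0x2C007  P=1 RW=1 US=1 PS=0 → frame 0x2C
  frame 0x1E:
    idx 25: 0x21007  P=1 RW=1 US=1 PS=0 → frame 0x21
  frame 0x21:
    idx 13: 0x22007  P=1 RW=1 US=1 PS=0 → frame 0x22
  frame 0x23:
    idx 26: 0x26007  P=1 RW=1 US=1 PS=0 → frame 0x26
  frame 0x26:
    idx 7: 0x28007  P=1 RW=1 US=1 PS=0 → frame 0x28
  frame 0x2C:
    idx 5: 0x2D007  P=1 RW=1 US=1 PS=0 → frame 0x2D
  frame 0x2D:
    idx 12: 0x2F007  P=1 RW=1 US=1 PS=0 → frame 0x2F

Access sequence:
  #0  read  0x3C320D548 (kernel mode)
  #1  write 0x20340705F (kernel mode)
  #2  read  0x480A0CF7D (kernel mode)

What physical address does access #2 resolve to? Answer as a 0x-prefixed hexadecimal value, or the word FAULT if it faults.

Walk each access:
#0 VA=0x3C320D548 (r,kernel):
  L0: frame=0x1A idx=15 entry=0x1E007 [P=1 RW=1 US=1 PS=0]
  L1: frame=0x1E idx=25 entry=0x21007 [P=1 RW=1 US=1 PS=0]
  L2: frame=0x21 idx=13 entry=0x22007 [P=1 RW=1 US=1 PS=0]
  → PA=0x22548  (3 entries read)
#1 VA=0x20340705F (w,kernel):
  L0: frame=0x1A idx=8 entry=0x23007 [P=1 RW=1 US=1 PS=0]
  L1: frame=0x23 idx=26 entry=0x26007 [P=1 RW=1 US=1 PS=0]
  L2: frame=0x26 idx=7 entry=0x28007 [P=1 RW=1 US=1 PS=0]
  → PA=0x2805F  (3 entries read)
#2 VA=0x480A0CF7D (r,kernel):
  L0: frame=0x1A idx=18 entry=0x2C007 [P=1 RW=1 US=1 PS=0]
  L1: frame=0x2C idx=5 entry=0x2D007 [P=1 RW=1 US=1 PS=0]
  L2: frame=0x2D idx=12 entry=0x2F007 [P=1 RW=1 US=1 PS=0]
  → PA=0x2FF7D  (3 entries read)

Access #2 PA: 0x2FF7D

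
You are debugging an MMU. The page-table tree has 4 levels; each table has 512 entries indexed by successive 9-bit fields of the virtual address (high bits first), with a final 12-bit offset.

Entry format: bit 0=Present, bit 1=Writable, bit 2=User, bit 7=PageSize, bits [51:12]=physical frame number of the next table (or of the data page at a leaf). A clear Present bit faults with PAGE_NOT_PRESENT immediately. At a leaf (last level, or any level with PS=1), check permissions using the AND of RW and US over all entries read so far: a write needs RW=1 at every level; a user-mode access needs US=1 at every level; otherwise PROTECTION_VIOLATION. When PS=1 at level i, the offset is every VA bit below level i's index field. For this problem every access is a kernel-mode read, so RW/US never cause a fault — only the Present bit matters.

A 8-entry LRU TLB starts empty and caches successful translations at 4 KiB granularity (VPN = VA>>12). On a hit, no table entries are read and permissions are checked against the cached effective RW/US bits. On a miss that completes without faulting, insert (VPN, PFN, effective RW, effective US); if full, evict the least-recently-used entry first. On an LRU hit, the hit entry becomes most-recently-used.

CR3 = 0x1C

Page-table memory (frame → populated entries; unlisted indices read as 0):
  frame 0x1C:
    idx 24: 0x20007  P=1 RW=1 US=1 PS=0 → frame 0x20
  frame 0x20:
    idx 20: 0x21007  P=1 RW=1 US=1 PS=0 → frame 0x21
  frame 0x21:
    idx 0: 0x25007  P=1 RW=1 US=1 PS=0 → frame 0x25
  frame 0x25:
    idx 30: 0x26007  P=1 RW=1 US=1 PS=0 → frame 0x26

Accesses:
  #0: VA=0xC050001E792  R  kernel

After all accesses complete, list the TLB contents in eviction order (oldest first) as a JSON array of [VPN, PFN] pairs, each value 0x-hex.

Trace:
#0 VA=0xC050001E792 (r,kernel):
  [0] read 0x1C idx=24: raw=0x20007 flags P=1 W=1 U=1 S=0
  [1] read 0x20 idx=20: raw=0x21007 flags P=1 W=1 U=1 S=0
  [2] read 0x21 idx=0: raw=0x25007 flags P=1 W=1 U=1 S=0
  [3] read 0x25 idx=30: raw=0x26007 flags P=1 W=1 U=1 S=0
  ✓ 0x26792  — 4 lookups

TLB: [["0xC050001E", "0x26"]]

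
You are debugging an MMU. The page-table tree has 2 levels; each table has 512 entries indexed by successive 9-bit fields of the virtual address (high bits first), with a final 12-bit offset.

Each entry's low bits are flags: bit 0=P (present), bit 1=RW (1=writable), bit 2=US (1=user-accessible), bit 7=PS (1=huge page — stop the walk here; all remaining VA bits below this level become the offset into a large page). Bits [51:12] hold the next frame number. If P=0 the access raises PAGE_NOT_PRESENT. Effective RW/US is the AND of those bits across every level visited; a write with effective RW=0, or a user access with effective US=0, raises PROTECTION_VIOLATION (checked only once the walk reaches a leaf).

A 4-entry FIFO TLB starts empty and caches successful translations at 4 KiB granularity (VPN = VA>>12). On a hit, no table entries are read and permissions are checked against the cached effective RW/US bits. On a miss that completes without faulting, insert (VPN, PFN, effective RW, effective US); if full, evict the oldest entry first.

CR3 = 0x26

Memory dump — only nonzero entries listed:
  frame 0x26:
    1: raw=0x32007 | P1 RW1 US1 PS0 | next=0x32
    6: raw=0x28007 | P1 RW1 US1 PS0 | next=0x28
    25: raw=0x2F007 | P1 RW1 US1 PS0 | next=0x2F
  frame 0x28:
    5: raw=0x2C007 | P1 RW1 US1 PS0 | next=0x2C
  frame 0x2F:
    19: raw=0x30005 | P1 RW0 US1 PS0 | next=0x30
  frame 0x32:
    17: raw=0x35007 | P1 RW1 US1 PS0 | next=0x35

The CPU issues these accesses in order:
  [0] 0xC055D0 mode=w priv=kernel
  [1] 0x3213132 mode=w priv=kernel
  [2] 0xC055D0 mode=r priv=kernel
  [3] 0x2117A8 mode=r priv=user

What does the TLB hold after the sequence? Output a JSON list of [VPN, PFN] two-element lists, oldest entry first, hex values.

Walk each access:
#0 VA=0xC055D0 (w,kernel):
  lvl0: tbl 0x26, slot 6 ⇒ 0x28007 (P1/RW1/US1/PS0)
  lvl1: tbl 0x28, slot 5 ⇒ 0x2C007 (P1/RW1/US1/PS0)
  ✓ 0x2C5D0  — 2 lookups
#1 VA=0x3213132 (w,kernel):
  lvl0: tbl 0x26, slot 25 ⇒ 0x2F007 (P1/RW1/US1/PS0)
  lvl1: tbl 0x2F, slot 19 ⇒ 0x30005 (P1/RW0/US1/PS0)
  ✗ PROTECTION_VIOLATION  [2 reads]
#2 VA=0xC055D0 (r,kernel):
  TLB hit vpn=0xC05 → PA=0x2C5D0
#3 VA=0x2117A8 (r,user):
  lvl0: tbl 0x26, slot 1 ⇒ 0x32007 (P1/RW1/US1/PS0)
  lvl1: tbl 0x32, slot 17 ⇒ 0x35007 (P1/RW1/US1/PS0)
  ✓ 0x357A8  — 2 lookups

TLB: [["0xC05", "0x2C"], ["0x211", "0x35"]]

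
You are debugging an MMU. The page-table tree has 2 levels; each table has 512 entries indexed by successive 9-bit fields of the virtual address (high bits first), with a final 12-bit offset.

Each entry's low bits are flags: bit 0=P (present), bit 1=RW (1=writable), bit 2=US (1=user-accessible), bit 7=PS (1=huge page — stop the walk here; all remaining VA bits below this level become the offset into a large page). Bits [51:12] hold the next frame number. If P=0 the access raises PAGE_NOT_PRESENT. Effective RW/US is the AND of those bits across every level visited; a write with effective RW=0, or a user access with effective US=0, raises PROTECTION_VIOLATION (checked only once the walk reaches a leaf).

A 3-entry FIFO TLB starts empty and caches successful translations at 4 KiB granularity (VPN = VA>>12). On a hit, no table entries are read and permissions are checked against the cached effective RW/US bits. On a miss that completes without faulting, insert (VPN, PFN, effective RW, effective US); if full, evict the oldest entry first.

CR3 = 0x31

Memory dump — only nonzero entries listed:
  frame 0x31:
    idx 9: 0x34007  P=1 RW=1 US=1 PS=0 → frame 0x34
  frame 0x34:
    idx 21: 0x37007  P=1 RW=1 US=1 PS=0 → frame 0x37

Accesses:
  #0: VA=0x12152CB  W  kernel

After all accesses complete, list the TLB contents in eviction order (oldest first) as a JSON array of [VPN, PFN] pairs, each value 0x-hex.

Per-access translation:
#0 VA=0x12152CB (w,kernel):
  L0 @0x31[9] → 0x34007  P=1,RW=1,US=1,PS=0
  L1 @0x34[21] → 0x37007  P=1,RW=1,US=1,PS=0
  → PA=0x372CB  (2 entries read)

TLB: [["0x1215", "0x37"]]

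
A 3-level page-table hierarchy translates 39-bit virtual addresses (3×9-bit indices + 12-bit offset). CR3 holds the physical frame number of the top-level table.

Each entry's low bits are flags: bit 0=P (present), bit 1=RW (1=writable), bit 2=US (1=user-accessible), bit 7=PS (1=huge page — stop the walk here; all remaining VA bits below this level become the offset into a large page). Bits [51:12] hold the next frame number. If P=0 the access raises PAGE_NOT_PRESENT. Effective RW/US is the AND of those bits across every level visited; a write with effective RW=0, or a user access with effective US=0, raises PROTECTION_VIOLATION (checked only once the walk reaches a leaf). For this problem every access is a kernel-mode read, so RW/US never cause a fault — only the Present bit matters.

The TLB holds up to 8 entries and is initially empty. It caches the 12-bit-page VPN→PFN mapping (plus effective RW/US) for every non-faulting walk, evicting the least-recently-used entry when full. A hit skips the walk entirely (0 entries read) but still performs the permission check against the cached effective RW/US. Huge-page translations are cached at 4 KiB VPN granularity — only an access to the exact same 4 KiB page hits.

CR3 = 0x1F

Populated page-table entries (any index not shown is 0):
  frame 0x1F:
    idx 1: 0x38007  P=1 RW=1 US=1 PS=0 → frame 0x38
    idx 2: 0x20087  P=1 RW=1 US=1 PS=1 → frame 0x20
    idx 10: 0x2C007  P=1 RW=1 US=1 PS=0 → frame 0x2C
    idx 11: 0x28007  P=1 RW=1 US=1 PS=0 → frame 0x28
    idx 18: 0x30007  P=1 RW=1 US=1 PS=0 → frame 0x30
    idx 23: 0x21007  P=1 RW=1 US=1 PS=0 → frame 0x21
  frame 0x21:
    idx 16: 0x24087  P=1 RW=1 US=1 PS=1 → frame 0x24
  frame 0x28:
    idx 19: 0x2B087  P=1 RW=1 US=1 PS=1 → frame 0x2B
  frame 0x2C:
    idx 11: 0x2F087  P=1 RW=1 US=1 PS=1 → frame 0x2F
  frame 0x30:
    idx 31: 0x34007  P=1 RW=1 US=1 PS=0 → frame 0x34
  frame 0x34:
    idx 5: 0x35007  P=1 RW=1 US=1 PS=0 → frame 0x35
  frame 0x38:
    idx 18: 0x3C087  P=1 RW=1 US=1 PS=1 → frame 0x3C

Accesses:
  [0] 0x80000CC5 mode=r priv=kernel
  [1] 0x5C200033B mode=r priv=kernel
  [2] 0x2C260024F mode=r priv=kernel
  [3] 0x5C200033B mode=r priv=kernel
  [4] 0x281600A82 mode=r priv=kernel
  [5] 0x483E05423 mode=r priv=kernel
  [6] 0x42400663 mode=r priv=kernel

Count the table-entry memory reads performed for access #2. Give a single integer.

Trace:
#0 VA=0x80000CC5 (r,kernel):
  lvl0: tbl 0x1F, slot 2 ⇒ 0x20087 (P1/RW1/US1/PS1)
  ⇒ phys 0x20CC5 (huge @L0)  [1 reads]
#1 VA=0x5C200033B (r,kernel):
  lvl0: tbl 0x1F, slot 23 ⇒ 0x21007 (P1/RW1/US1/PS0)
  lvl1: tbl 0x21, slot 16 ⇒ 0x24087 (P1/RW1/US1/PS1)
  ⇒ phys 0x2433B (huge @L1)  [2 reads]
#2 VA=0x2C260024F (r,kernel):
  lvl0: tbl 0x1F, slot 11 ⇒ 0x28007 (P1/RW1/US1/PS0)
  lvl1: tbl 0x28, slot 19 ⇒ 0x2B087 (P1/RW1/US1/PS1)
  ⇒ phys 0x2B24F (huge @L1)  [2 reads]
#3 VA=0x5C200033B (r,kernel):
  TLB hit vpn=0x5C2000 → PA=0x2433B
#4 VA=0x281600A82 (r,kernel):
  lvl0: tbl 0x1F, slot 10 ⇒ 0x2C007 (P1/RW1/US1/PS0)
  lvl1: tbl 0x2C, slot 11 ⇒ 0x2F087 (P1/RW1/US1/PS1)
  ⇒ phys 0x2FA82 (huge @L1)  [2 reads]
#5 VA=0x483E05423 (r,kernel):
  lvl0: tbl 0x1F, slot 18 ⇒ 0x30007 (P1/RW1/US1/PS0)
  lvl1: tbl 0x30, slot 31 ⇒ 0x34007 (P1/RW1/US1/PS0)
  lvl2: tbl 0x34, slot 5 ⇒ 0x35007 (P1/RW1/US1/PS0)
  ⇒ phys 0x35423  [3 reads]
#6 VA=0x42400663 (r,kernel):
  lvl0: tbl 0x1F, slot 1 ⇒ 0x38007 (P1/RW1/US1/PS0)
  lvl1: tbl 0x38, slot 18 ⇒ 0x3C087 (P1/RW1/US1/PS1)
  ⇒ phys 0x3C663 (huge @L1)  [2 reads]

Entries read for #2: 2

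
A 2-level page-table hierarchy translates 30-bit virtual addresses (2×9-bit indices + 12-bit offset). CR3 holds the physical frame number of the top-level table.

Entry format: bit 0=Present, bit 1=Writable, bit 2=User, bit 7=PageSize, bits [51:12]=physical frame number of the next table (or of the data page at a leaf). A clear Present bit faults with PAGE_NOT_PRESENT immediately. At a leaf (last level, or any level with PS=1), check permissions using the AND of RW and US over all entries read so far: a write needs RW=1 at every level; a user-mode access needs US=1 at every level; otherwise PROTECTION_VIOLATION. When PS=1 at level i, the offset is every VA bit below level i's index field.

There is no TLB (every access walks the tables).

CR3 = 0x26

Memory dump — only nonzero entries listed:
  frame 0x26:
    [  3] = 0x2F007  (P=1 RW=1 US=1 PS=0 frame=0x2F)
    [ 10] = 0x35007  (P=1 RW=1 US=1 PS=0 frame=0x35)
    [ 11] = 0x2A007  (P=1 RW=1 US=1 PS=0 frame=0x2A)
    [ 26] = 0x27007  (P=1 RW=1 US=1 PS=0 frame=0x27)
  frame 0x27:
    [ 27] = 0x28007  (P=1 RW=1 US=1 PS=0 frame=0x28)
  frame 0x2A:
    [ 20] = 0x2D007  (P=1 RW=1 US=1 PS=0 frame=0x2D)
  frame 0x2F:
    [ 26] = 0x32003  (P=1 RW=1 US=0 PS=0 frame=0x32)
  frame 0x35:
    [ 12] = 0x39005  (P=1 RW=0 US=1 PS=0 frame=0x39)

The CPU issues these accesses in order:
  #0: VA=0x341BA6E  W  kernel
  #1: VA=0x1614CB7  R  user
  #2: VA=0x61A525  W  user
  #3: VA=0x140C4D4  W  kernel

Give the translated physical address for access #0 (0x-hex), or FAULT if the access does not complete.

Per-access translation:
#0 VA=0x341BA6E (w,kernel):
  lvl0: tbl 0x26, slot 26 ⇒ 0x27007 (P1/RW1/US1/PS0)
  lvl1: tbl 0x27, slot 27 ⇒ 0x28007 (P1/RW1/US1/PS0)
  ⇒ phys 0x28A6E  [2 reads]
#1 VA=0x1614CB7 (r,user):
  lvl0: tbl 0x26, slot 11 ⇒ 0x2A007 (P1/RW1/US1/PS0)
  lvl1: tbl 0x2A, slot 20 ⇒ 0x2D007 (P1/RW1/US1/PS0)
  ⇒ phys 0x2DCB7  [2 reads]
#2 VA=0x61A525 (w,user):
  lvl0: tbl 0x26, slot 3 ⇒ 0x2F007 (P1/RW1/US1/PS0)
  lvl1: tbl 0x2F, slot 26 ⇒ 0x32003 (P1/RW1/US0/PS0)
  → PROTECTION_VIOLATION  (2 entries read)
#3 VA=0x140C4D4 (w,kernel):
  lvl0: tbl 0x26, slot 10 ⇒ 0x35007 (P1/RW1/US1/PS0)
  lvl1: tbl 0x35, slot 12 ⇒ 0x39005 (P1/RW0/US1/PS0)
  → PROTECTION_VIOLATION  (2 entries read)

Access #0 PA: 0x28A6E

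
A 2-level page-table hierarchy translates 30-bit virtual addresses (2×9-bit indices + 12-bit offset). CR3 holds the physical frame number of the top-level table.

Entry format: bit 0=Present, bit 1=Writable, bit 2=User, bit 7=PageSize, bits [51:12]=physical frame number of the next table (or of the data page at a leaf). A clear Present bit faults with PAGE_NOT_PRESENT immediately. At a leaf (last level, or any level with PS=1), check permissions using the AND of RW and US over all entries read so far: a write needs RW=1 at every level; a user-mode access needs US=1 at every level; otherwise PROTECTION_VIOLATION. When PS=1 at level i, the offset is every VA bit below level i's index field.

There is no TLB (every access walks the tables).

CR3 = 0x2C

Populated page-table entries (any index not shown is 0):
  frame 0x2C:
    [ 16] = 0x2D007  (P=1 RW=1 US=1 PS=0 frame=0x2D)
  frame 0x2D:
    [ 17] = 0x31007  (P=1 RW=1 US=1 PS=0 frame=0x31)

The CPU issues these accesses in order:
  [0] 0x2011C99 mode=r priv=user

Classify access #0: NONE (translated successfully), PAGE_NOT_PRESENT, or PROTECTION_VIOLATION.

Walk each access:
#0 VA=0x2011C99 (r,user):
  L0 @0x2C[16] → 0x2D007  P=1,RW=1,US=1,PS=0
  L1 @0x2D[17] → 0x31007  P=1,RW=1,US=1,PS=0
  → PA=0x31C99  (2 entries read)

Access #0 fault: NONE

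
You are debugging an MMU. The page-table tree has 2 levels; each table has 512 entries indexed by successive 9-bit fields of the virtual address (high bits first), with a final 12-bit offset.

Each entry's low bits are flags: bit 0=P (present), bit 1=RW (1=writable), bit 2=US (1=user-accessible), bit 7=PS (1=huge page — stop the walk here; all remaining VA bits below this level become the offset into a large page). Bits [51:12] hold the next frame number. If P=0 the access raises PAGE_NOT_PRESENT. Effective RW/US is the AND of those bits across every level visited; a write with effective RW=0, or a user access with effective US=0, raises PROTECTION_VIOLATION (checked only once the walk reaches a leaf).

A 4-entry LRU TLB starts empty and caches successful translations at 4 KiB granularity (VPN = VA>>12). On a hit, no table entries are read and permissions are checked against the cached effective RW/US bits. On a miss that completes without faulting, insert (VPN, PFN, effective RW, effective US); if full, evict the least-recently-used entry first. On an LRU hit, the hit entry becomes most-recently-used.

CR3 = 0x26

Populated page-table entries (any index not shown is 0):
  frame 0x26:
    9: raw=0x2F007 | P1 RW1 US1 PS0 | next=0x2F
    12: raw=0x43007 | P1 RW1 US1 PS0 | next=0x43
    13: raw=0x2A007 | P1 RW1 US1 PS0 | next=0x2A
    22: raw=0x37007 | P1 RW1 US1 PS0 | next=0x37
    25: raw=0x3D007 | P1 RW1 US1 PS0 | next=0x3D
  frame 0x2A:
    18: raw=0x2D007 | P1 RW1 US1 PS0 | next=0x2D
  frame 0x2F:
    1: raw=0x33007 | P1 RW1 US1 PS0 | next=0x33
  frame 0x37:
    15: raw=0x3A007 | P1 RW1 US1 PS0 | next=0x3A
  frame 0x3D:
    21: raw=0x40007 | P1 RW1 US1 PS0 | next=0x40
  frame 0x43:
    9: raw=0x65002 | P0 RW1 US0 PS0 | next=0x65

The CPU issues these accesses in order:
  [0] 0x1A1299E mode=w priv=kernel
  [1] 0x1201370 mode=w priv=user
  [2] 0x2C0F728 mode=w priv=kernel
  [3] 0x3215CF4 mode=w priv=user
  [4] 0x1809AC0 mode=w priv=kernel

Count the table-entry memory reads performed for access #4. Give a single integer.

Per-access translation:
#0 VA=0x1A1299E (w,kernel):
  L0 @0x26[13] → 0x2A007  P=1,RW=1,US=1,PS=0
  L1 @0x2A[18] → 0x2D007  P=1,RW=1,US=1,PS=0
  ⇒ phys 0x2D99E  [2 reads]
#1 VA=0x1201370 (w,user):
  L0 @0x26[9] → 0x2F007  P=1,RW=1,US=1,PS=0
  L1 @0x2F[1] → 0x33007  P=1,RW=1,US=1,PS=0
  ⇒ phys 0x33370  [2 reads]
#2 VA=0x2C0F728 (w,kernel):
  L0 @0x26[22] → 0x37007  P=1,RW=1,US=1,PS=0
  L1 @0x37[15] → 0x3A007  P=1,RW=1,US=1,PS=0
  ⇒ phys 0x3A728  [2 reads]
#3 VA=0x3215CF4 (w,user):
  L0 @0x26[25] → 0x3D007  P=1,RW=1,US=1,PS=0
  L1 @0x3D[21] → 0x40007  P=1,RW=1,US=1,PS=0
  ⇒ phys 0x40CF4  [2 reads]
#4 VA=0x1809AC0 (w,kernel):
  L0 @0x26[12] → 0x43007  P=1,RW=1,US=1,PS=0
  L1 @0x43[9] → 0x65002  P=0,RW=1,US=0,PS=0
  ⇒ fault: PAGE_NOT_PRESENT  — 2 lookups

Entries read for #4: 2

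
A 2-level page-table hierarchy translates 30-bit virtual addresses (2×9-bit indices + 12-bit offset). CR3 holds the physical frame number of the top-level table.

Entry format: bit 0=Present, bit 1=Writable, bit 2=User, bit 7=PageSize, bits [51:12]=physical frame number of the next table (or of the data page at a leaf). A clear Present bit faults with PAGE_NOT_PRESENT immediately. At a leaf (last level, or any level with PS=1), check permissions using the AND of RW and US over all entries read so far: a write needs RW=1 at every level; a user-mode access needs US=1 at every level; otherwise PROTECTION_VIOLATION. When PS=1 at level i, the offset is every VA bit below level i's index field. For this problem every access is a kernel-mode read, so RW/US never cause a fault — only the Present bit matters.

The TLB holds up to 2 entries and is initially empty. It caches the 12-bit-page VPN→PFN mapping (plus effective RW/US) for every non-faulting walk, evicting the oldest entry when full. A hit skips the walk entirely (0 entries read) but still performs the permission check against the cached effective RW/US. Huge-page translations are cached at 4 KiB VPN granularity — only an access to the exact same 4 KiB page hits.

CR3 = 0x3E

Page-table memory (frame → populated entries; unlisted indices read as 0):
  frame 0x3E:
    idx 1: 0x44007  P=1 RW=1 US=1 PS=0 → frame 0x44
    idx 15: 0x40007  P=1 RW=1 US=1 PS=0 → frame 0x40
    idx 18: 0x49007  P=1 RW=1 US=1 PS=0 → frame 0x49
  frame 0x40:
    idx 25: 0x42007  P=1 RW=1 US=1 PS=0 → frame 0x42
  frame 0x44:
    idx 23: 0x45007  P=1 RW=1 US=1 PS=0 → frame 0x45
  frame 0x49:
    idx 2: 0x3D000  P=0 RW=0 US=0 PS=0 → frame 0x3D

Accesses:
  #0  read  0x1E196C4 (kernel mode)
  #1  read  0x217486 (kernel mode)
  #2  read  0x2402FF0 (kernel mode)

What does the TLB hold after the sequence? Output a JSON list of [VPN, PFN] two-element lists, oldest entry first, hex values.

Trace:
#0 VA=0x1E196C4 (r,kernel):
  [0] read 0x3E idx=15: raw=0x40007 flags P=1 W=1 U=1 S=0
  [1] read 0x40 idx=25: raw=0x42007 flags P=1 W=1 U=1 S=0
  ⇒ phys 0x426C4  [2 reads]
#1 VA=0x217486 (r,kernel):
  [0] read 0x3E idx=1: raw=0x44007 flags P=1 W=1 U=1 S=0
  [1] read 0x44 idx=23: raw=0x45007 flags P=1 W=1 U=1 S=0
  ⇒ phys 0x45486  [2 reads]
#2 VA=0x2402FF0 (r,kernel):
  [0] read 0x3E idx=18: raw=0x49007 flags P=1 W=1 U=1 S=0
  [1] read 0x49 idx=2: raw=0x3D000 flags P=0 W=0 U=0 S=0
  ✗ PAGE_NOT_PRESENT  [2 reads]

TLB: [["0x1E19", "0x42"], ["0x217", "0x45"]]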